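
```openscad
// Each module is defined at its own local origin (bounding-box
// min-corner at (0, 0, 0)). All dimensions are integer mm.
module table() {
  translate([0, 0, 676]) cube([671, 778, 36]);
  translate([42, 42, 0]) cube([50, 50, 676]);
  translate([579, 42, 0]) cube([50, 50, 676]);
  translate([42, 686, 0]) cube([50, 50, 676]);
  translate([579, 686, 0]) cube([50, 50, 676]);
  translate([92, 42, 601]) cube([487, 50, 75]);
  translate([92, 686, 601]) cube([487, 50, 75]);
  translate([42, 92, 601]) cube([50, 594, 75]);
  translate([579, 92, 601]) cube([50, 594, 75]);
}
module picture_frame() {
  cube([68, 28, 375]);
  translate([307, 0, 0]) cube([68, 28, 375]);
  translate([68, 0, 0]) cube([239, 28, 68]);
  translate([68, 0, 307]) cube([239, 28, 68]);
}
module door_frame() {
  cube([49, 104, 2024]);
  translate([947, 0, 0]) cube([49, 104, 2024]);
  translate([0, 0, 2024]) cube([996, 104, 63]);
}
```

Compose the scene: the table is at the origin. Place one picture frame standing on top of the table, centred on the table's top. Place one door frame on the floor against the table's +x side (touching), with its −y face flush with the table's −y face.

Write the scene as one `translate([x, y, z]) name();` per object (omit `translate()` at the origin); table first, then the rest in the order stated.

table();
translate([148, 375, 712]) picture_frame();
translate([671, 0, 0]) door_frame();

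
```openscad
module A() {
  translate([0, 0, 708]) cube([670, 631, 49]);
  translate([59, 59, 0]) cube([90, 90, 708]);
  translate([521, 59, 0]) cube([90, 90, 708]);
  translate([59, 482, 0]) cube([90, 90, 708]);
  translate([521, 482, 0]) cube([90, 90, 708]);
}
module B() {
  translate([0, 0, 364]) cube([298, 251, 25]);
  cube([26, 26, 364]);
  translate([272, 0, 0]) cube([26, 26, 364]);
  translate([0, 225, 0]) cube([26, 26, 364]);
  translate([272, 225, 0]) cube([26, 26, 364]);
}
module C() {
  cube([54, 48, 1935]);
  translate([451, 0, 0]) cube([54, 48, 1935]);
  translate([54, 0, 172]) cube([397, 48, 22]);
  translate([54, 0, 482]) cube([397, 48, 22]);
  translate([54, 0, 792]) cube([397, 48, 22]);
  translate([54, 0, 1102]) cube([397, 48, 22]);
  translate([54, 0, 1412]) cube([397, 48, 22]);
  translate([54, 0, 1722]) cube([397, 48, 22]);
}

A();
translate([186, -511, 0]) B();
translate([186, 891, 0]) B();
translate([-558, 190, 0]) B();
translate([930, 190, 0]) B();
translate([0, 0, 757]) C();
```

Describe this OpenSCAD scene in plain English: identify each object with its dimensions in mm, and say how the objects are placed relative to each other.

A is a table with a 670×631 mm rectangular top, 49 mm thick, top surface at z = 757 mm, supported by four 90×90 mm square legs, each inset 59 mm from the nearest pair of top edges, running from the floor.

B is a four-legged stool. The seat is 298×251 mm, 25 mm thick, top at z = 389 mm. It stands on four square legs, each 26×26 mm in cross-section, from z = 0 to the seat underside, each flush with a corner of the seat.

C is a wooden ladder with two side rails of 54×48 mm section and 1935 mm height, set 505 mm apart overall. Between them run 6 rectangular rungs (48 mm deep, 22 mm thick), front faces flush with the rails' −y face. The bottom of the first rung is 172 mm above the floor and each subsequent rung is 310 mm higher than the one below.

Four stools sit around the table at the −y, +y, −x, +x sides. The ladder is on top of the table.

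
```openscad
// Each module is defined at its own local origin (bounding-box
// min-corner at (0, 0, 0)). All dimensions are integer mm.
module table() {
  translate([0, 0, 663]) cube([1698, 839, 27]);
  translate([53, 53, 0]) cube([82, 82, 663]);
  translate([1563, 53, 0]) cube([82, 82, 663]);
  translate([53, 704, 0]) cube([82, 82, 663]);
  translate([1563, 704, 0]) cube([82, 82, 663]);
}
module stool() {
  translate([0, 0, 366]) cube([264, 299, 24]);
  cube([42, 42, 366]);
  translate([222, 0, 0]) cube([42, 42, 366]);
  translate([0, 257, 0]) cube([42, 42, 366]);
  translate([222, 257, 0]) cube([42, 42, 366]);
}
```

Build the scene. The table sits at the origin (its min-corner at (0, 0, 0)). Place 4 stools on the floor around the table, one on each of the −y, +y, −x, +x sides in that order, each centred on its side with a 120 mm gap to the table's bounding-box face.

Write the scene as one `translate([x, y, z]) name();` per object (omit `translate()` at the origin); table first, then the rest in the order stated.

table();
translate([717, -419, 0]) stool();
translate([717, 959, 0]) stool();
translate([-384, 270, 0]) stool();
translate([1818, 270, 0]) stool();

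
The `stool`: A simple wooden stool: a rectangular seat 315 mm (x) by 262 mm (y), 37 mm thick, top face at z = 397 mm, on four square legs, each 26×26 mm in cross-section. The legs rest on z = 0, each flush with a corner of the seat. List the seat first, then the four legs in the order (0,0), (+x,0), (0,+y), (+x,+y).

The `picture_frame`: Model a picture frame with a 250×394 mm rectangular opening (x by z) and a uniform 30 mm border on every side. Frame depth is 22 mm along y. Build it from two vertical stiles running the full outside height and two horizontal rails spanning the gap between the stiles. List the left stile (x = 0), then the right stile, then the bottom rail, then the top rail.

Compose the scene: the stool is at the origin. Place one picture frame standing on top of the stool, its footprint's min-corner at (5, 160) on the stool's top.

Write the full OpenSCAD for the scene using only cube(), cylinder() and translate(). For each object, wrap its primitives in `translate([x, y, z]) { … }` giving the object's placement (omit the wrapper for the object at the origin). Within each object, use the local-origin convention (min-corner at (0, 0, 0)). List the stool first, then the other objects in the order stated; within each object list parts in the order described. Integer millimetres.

translate([0, 0, 360]) cube([315, 262, 37]);
cube([26, 26, 360]);
translate([289, 0, 0]) cube([26, 26, 360]);
translate([0, 236, 0]) cube([26, 26, 360]);
translate([289, 236, 0]) cube([26, 26, 360]);
translate([5, 160, 397]) {
  cube([30, 22, 454]);
  translate([280, 0, 0]) cube([30, 22, 454]);
  translate([30, 0, 0]) cube([250, 22, 30]);
  translate([30, 0, 424]) cube([250, 22, 30]);
}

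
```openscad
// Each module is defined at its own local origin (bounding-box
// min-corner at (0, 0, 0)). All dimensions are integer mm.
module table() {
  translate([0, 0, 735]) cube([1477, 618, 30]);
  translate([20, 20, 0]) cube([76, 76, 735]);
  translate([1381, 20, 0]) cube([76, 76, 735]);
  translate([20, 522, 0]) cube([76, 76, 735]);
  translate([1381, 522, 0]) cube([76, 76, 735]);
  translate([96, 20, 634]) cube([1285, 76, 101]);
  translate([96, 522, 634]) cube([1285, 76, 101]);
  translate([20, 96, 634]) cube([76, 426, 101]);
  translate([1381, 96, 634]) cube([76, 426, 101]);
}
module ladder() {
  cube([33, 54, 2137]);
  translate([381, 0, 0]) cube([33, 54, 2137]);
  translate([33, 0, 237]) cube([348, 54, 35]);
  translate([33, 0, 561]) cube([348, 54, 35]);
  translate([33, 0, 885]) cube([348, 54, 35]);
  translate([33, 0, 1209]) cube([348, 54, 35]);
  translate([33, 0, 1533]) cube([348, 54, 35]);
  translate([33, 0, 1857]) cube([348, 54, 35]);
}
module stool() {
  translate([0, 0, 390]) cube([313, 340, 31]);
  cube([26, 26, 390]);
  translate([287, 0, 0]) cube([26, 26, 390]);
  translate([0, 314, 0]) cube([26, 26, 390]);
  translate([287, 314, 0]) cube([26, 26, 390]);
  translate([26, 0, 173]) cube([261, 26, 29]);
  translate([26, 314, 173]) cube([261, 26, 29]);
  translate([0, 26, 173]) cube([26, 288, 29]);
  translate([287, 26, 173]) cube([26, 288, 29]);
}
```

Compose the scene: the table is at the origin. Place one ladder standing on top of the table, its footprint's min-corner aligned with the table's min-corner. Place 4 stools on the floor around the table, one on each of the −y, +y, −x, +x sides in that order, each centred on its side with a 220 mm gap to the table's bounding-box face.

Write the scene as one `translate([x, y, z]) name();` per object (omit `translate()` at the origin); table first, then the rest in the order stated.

table();
translate([0, 0, 765]) ladder();
translate([582, -560, 0]) stool();
translate([582, 838, 0]) stool();
translate([-533, 139, 0]) stool();
translate([1697, 139, 0]) stool();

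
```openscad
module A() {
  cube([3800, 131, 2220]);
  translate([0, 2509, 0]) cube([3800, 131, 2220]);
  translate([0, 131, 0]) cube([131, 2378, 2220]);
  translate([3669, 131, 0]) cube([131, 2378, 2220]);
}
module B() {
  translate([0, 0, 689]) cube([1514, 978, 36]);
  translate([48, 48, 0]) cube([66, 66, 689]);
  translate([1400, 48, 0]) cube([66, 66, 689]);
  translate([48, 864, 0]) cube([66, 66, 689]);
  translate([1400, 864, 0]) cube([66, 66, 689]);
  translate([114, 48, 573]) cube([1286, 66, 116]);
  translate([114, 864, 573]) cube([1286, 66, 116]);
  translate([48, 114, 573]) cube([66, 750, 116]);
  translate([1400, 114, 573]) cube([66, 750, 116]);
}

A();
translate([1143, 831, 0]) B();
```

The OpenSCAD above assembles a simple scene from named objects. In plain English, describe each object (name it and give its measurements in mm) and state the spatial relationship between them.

A is a box-shaped house frame (walls only): outside footprint 3800×2640 mm, wall height 2220 mm, wall thickness 131 mm. The two y-facing walls run the full x-width; the two x-facing walls fit between the inner faces of the y-facing walls.

B is a table with a 1514×978 mm rectangular top, 36 mm thick, top surface at z = 725 mm, supported by four 66×66 mm square legs, each inset 48 mm from the nearest pair of top edges, running from the floor. Four apron rails, 66 mm thick and 116 mm tall, run between adjacent legs with their top edges flush with the underside of the top and their outer faces flush with the legs' outer faces.

The table sits inside the house frame, centred.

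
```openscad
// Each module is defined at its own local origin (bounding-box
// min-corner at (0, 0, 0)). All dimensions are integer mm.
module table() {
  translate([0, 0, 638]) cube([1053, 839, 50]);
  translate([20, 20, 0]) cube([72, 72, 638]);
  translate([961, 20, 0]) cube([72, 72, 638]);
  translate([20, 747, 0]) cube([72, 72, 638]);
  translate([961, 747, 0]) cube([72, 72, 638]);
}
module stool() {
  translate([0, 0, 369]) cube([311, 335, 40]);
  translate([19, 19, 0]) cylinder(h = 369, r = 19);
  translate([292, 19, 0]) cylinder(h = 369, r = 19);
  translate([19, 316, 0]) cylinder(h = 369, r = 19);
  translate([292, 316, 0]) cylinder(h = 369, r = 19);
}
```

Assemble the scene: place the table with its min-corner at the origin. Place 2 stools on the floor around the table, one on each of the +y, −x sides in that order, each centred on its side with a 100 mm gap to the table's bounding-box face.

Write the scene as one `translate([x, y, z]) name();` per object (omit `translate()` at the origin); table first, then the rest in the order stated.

table();
translate([371, 939, 0]) stool();
translate([-411, 252, 0]) stool();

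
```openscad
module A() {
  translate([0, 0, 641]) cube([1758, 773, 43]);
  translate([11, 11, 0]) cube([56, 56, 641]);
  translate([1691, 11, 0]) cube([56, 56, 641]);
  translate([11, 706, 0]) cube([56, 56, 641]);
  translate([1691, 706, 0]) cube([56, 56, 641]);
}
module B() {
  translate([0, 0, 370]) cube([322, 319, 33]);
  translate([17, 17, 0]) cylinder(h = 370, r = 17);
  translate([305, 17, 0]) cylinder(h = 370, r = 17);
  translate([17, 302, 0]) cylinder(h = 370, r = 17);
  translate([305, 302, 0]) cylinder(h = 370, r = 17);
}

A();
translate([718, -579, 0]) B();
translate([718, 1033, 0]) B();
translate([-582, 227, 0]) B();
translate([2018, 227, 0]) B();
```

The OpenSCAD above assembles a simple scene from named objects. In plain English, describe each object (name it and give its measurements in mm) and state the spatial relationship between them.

A is a rectangular dining table. The top is 1758×773×43 mm with its upper surface at z = 684 mm. It stands on four 56×56 mm square legs, each inset 11 mm from the nearest pair of top edges, running from the floor to the underside of the top.

B is a four-legged stool. The seat is a 322×319×33 mm slab whose top surface is at z = 403 mm; four round legs, each 34 mm in diameter, run from the floor (z = 0) to the underside of the seat, each leg's axis is inset half a diameter from the nearest pair of seat edges (so the leg's bounding box is flush with the corner).

Four stools sit around the table at the −y, +y, −x, +x sides.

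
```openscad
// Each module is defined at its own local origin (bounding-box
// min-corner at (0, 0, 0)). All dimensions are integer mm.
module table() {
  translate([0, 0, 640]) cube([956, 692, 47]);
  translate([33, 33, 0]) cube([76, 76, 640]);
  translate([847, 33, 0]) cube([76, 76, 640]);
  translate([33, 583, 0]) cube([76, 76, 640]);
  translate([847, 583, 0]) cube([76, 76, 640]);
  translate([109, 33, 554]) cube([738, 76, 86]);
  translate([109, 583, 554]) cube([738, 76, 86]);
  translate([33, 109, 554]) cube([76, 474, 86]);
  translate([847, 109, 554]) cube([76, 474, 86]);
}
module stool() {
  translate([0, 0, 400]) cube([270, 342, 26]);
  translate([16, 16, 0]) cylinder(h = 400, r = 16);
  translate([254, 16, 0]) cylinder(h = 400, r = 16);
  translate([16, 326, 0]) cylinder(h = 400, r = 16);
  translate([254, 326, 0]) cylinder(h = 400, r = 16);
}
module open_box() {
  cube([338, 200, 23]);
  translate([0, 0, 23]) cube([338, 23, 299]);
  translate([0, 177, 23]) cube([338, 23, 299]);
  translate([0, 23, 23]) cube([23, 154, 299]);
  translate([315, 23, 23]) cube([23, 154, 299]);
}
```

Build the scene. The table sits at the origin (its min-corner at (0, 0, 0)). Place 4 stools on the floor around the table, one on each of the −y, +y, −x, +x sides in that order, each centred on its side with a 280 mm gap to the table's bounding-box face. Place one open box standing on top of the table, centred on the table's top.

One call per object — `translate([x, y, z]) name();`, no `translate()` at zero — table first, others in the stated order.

table();
translate([343, -622, 0]) stool();
translate([343, 972, 0]) stool();
translate([-550, 175, 0]) stool();
translate([1236, 175, 0]) stool();
translate([309, 246, 687]) open_box();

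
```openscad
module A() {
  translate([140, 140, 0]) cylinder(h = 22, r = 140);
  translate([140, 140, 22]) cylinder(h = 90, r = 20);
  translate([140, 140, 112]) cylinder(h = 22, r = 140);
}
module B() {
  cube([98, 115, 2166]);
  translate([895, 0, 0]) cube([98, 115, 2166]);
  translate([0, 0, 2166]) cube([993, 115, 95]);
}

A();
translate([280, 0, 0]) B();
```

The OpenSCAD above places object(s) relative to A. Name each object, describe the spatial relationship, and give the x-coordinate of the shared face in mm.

The spool's +x face and the door frame's −x face are both at x = 280 mm.

A is a spool. B is a door frame. The door frame is against the spool's +x side, with their −y faces flush. The x-coordinate of the shared face is 280 mm.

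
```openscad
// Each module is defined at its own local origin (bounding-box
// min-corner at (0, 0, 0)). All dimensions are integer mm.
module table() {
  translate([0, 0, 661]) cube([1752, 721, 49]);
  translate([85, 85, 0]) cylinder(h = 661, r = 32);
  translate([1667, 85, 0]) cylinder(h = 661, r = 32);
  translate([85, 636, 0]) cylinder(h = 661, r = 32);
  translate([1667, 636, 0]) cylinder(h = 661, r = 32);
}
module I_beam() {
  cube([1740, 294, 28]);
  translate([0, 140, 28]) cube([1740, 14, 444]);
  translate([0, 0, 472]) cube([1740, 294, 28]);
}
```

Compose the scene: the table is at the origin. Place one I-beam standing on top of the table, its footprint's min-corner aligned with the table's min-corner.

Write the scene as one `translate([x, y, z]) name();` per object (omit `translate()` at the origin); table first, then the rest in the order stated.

table();
translate([0, 0, 710]) I_beam();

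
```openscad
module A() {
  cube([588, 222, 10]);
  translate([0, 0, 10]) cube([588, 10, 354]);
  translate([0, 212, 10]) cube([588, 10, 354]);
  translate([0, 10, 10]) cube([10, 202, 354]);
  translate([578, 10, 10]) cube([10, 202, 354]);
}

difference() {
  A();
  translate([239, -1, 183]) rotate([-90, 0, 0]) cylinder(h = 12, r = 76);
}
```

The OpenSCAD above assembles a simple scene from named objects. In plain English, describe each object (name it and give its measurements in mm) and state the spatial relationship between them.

A is an open storage box with external size 588×222×364 mm and wall thickness 10 mm (the base is also 10 mm thick). The base covers the whole footprint; the four walls stand on the base, with the y-facing walls full-width and the x-facing walls fitting between their inner faces.

The open box has a circular hole of radius 76 mm through its front wall, centred at (x = 239, z = 183).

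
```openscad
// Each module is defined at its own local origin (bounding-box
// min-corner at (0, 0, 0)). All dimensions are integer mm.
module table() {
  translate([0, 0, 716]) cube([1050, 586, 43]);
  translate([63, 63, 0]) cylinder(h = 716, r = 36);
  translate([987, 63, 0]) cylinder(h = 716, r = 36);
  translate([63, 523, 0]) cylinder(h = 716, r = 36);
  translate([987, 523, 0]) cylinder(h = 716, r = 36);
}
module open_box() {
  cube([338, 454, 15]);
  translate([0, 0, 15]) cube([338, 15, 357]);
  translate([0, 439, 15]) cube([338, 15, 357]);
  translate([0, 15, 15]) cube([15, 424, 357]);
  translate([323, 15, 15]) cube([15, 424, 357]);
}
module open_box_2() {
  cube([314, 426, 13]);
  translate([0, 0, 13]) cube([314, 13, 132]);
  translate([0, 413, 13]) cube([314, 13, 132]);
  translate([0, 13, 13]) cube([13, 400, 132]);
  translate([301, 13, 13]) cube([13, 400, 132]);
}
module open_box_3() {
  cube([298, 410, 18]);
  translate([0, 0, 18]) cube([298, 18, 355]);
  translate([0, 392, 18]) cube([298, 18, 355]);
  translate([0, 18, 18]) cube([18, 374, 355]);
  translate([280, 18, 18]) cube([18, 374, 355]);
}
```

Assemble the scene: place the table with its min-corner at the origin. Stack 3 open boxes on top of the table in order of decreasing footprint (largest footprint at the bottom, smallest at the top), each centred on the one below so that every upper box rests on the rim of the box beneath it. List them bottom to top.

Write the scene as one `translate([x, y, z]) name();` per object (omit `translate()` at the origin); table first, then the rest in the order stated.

table();
translate([356, 66, 759]) open_box();
translate([368, 80, 1131]) open_box_2();
translate([376, 88, 1276]) open_box_3();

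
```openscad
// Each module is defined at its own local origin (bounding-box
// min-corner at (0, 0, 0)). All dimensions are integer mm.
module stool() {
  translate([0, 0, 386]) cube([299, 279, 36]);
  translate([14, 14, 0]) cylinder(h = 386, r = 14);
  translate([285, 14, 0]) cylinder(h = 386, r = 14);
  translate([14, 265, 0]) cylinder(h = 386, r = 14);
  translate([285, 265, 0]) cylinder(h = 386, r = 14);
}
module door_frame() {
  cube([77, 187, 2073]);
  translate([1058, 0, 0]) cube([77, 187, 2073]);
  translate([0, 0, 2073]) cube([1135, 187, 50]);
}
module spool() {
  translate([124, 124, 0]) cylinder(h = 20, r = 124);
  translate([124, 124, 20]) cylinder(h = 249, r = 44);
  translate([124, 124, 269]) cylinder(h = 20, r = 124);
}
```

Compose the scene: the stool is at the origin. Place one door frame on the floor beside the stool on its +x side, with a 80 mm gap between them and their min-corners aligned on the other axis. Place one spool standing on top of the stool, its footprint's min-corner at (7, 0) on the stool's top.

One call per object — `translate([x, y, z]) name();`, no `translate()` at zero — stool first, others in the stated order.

stool();
translate([379, 0, 0]) door_frame();
translate([7, 0, 422]) spool();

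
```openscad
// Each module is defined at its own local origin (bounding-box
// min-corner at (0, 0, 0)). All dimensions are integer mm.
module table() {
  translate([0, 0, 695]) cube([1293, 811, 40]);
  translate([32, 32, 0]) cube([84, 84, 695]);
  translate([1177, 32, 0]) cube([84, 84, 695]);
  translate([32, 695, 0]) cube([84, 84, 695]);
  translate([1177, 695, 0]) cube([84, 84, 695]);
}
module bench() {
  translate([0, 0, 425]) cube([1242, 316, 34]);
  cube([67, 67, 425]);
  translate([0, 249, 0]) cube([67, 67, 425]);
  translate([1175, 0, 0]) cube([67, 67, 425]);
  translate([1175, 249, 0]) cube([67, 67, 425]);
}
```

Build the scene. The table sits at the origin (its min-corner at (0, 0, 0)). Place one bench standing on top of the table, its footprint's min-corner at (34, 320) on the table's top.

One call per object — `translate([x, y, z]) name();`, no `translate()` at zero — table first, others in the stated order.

table();
translate([34, 320, 735]) bench();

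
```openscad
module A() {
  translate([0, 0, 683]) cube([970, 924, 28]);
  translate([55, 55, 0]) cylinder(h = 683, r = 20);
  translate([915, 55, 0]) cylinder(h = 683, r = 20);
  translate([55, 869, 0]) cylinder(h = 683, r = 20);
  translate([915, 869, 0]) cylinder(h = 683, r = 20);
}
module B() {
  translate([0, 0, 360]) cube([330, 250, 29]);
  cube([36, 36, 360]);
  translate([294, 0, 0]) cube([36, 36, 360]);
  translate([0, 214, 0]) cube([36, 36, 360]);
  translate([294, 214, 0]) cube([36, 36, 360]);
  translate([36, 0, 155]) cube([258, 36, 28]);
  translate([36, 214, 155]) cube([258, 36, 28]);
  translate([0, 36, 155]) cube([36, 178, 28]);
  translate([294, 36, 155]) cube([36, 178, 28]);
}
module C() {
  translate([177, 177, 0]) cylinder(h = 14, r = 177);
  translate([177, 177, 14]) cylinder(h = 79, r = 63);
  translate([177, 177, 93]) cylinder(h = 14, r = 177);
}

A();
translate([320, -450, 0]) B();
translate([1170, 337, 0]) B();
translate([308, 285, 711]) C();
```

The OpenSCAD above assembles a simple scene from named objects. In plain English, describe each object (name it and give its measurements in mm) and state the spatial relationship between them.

A is a table: top 970 mm (x) × 924 mm (y), 28 mm thick, upper face at z = 711 mm, on four round legs of 40 mm diameter, each leg's bounding box inset 35 mm from the nearest pair of top edges, running from z = 0 to the bottom of the top.

B is a simple wooden stool: a rectangular seat 330 mm (x) by 250 mm (y), 29 mm thick, top face at z = 389 mm, on four square legs, each 36×36 mm in cross-section. The legs rest on z = 0, each flush with a corner of the seat. Four stretchers, 36 mm wide and 28 mm tall, connect adjacent legs with their undersides at z = 155 mm, each running between the inner faces of the legs it joins and aligned with the legs' outer faces on the other axis.

C is a spool: two coaxial disc flanges of radius 177 mm and thickness 14 mm, joined by a core cylinder of radius 63 mm and height 79 mm. The lower flange rests on z = 0 and the three cylinders share a vertical axis.

Two stools sit around the table at the −y, +x sides. The spool is on top of the table, centred.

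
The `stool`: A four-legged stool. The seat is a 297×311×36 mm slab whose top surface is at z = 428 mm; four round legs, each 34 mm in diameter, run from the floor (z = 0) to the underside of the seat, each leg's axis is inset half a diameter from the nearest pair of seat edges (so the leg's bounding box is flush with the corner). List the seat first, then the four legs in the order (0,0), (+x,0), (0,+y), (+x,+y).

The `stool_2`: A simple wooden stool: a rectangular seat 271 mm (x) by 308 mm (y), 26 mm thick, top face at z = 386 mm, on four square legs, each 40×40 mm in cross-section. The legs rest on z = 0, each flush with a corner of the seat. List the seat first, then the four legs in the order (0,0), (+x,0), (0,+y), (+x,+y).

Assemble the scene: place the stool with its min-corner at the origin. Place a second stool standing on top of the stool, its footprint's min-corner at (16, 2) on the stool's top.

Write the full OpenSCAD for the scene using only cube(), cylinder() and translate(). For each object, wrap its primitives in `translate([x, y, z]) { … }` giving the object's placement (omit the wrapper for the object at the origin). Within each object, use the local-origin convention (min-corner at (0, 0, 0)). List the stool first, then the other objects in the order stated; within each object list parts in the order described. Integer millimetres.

translate([0, 0, 392]) cube([297, 311, 36]);
translate([17, 17, 0]) cylinder(h = 392, r = 17);
translate([280, 17, 0]) cylinder(h = 392, r = 17);
translate([17, 294, 0]) cylinder(h = 392, r = 17);
translate([280, 294, 0]) cylinder(h = 392, r = 17);
translate([16, 2, 428]) {
  translate([0, 0, 360]) cube([271, 308, 26]);
  cube([40, 40, 360]);
  translate([231, 0, 0]) cube([40, 40, 360]);
  translate([0, 268, 0]) cube([40, 40, 360]);
  translate([231, 268, 0]) cube([40, 40, 360]);
}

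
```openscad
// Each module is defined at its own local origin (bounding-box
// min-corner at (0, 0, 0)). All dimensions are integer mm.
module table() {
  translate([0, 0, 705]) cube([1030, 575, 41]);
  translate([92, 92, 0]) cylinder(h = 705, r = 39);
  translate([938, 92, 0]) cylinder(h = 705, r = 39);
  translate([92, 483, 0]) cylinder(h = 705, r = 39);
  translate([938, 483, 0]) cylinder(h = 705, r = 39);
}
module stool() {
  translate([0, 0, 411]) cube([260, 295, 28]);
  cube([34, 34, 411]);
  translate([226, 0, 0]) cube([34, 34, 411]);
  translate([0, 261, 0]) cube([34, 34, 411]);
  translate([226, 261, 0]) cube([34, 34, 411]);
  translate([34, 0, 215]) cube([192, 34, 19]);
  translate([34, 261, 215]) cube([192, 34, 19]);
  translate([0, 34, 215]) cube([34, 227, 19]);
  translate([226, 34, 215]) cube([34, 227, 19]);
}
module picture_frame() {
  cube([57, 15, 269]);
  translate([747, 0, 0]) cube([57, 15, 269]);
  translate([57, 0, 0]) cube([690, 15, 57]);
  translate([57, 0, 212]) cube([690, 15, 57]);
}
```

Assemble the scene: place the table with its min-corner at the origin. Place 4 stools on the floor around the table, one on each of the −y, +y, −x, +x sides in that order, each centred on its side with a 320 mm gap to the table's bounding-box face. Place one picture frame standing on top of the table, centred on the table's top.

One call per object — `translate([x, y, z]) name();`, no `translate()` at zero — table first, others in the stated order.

table();
translate([385, -615, 0]) stool();
translate([385, 895, 0]) stool();
translate([-580, 140, 0]) stool();
translate([1350, 140, 0]) stool();
translate([113, 280, 746]) picture_frame();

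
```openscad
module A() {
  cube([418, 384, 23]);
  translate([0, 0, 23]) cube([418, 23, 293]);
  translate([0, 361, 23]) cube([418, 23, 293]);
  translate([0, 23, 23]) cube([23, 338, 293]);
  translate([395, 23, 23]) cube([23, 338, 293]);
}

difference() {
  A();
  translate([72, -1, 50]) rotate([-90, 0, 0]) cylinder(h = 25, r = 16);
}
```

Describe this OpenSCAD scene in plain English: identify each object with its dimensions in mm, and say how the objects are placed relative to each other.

A is an open storage box with external size 418×384×316 mm and wall thickness 23 mm (the base is also 23 mm thick). The base covers the whole footprint; the four walls stand on the base, with the y-facing walls full-width and the x-facing walls fitting between their inner faces.

The open box has a circular hole of radius 16 mm through its front wall, centred at (x = 72, z = 50).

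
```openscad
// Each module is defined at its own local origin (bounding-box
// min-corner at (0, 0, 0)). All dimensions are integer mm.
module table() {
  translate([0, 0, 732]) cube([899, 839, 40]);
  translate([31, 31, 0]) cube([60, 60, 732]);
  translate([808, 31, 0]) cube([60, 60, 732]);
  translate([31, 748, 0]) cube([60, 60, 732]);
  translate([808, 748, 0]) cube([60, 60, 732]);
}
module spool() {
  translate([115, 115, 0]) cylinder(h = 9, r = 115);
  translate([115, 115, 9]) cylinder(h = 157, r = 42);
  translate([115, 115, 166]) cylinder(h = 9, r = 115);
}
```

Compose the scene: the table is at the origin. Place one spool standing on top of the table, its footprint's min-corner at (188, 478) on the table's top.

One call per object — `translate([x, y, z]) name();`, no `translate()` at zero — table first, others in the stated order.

table();
translate([188, 478, 772]) spool();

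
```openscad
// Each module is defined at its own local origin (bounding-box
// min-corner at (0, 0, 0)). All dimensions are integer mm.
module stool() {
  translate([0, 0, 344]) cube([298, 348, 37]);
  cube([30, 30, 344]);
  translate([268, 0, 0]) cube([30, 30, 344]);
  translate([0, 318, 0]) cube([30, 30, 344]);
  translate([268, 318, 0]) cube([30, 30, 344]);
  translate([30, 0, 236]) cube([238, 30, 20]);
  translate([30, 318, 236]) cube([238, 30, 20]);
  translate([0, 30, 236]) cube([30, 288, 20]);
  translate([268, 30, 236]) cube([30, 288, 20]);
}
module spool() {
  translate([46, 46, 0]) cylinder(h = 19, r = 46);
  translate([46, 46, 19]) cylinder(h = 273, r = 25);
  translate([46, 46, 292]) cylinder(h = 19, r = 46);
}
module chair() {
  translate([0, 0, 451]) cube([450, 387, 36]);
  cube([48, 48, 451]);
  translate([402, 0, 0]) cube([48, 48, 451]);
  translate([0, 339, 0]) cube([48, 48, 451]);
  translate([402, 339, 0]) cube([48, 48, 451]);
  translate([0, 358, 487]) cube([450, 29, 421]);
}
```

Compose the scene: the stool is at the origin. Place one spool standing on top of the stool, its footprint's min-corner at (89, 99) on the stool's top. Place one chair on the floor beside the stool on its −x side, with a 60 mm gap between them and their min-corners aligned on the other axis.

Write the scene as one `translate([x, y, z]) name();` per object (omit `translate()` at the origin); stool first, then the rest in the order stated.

stool();
translate([89, 99, 381]) spool();
translate([-510, 0, 0]) chair();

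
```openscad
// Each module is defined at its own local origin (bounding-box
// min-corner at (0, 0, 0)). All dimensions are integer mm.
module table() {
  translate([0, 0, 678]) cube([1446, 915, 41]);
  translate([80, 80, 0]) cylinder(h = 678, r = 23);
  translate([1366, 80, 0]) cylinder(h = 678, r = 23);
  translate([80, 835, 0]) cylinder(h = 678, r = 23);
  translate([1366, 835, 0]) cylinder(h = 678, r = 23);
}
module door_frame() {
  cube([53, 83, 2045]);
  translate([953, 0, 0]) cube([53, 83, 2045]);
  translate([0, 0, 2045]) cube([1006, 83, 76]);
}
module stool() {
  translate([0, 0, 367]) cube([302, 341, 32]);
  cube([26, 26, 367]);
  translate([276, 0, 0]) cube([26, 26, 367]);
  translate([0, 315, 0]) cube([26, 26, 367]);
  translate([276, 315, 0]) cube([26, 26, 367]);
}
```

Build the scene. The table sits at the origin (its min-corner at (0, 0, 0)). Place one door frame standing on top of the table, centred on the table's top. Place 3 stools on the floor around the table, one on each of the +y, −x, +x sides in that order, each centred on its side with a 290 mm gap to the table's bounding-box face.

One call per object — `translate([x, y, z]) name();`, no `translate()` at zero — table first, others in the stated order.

table();
translate([220, 416, 719]) door_frame();
translate([572, 1205, 0]) stool();
translate([-592, 287, 0]) stool();
translate([1736, 287, 0]) stool();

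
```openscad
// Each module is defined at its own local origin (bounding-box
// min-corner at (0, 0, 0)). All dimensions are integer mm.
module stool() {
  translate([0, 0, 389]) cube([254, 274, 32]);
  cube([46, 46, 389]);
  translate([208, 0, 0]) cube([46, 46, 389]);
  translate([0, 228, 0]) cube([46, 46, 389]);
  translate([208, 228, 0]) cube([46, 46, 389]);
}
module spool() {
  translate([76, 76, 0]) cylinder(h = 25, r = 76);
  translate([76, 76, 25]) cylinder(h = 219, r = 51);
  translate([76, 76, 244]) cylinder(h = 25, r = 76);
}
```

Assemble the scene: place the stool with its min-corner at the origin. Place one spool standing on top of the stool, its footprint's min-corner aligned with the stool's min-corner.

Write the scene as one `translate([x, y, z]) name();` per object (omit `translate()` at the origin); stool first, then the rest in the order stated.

stool();
translate([0, 0, 421]) spool();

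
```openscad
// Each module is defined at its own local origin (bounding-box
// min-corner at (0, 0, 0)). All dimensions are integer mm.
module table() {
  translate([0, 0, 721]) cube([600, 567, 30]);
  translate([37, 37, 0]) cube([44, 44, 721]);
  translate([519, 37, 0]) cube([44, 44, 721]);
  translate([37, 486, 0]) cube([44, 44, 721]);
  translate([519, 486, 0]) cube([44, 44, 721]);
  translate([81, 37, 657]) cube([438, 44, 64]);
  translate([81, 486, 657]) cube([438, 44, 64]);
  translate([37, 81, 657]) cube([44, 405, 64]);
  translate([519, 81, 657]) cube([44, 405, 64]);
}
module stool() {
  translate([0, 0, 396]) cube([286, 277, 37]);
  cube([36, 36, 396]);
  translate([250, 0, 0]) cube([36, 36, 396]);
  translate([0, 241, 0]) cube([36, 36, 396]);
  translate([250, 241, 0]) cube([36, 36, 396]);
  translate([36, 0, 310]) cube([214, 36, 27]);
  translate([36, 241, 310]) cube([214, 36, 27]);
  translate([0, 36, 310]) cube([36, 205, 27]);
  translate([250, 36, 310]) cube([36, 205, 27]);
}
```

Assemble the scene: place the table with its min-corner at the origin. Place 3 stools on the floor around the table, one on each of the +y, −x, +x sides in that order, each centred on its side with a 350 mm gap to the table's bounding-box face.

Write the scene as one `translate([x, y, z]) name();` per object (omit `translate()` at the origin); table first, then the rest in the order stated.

table();
translate([157, 917, 0]) stool();
translate([-636, 145, 0]) stool();
translate([950, 145, 0]) stool();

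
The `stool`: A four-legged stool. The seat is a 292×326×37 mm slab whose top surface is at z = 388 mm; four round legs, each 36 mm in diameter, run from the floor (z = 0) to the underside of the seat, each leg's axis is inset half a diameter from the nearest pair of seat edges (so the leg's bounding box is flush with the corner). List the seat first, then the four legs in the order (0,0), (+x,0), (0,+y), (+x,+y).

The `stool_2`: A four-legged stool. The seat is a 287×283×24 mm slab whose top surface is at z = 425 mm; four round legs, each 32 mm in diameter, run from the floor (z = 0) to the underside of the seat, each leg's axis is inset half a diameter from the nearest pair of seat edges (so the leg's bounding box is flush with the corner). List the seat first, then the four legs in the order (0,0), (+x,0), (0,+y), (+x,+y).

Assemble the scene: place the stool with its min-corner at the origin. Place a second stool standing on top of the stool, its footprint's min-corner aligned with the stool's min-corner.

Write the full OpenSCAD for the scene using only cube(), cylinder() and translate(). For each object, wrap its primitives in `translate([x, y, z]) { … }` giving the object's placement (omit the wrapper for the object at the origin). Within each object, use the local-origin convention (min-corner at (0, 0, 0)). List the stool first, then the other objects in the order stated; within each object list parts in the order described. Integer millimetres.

translate([0, 0, 351]) cube([292, 326, 37]);
translate([18, 18, 0]) cylinder(h = 351, r = 18);
translate([274, 18, 0]) cylinder(h = 351, r = 18);
translate([18, 308, 0]) cylinder(h = 351, r = 18);
translate([274, 308, 0]) cylinder(h = 351, r = 18);
translate([0, 0, 388]) {
  translate([0, 0, 401]) cube([287, 283, 24]);
  translate([16, 16, 0]) cylinder(h = 401, r = 16);
  translate([271, 16, 0]) cylinder(h = 401, r = 16);
  translate([16, 267, 0]) cylinder(h = 401, r = 16);
  translate([271, 267, 0]) cylinder(h = 401, r = 16);
}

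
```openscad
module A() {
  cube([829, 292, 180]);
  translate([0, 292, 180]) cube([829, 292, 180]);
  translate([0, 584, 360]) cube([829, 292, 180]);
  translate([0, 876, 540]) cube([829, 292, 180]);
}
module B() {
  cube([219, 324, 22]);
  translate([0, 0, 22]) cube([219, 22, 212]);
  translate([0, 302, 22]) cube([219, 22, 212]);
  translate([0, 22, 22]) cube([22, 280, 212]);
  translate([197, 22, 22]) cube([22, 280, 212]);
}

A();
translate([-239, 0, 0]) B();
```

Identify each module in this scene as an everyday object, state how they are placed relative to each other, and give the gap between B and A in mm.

The open box's nearest face is 20 mm from the staircase's −x face.

A is a staircase. B is an open box. The open box is on the floor beside the staircase on its −x side. The gap between the open box and the staircase is 20 mm.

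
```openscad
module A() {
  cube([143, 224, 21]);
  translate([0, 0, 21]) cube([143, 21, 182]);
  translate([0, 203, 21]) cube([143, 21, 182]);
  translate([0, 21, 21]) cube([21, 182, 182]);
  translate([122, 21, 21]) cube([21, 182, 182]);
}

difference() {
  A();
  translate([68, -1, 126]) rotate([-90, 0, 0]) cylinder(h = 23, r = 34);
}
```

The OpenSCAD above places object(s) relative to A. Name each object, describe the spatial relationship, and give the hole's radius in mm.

The subtracted cylinder has r = 34 mm.

A is an open box. The open box has a circular hole through its front wall. The hole's radius is 34 mm.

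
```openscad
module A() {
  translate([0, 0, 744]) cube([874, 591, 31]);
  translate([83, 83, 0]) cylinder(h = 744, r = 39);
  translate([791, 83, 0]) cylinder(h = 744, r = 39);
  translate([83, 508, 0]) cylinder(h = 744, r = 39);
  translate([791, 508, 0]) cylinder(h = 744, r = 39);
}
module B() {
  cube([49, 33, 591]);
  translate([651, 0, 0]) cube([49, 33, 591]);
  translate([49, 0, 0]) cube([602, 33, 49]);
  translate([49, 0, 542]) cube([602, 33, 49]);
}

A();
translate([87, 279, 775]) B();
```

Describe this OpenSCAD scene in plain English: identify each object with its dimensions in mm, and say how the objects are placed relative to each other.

A is a table: top 874 mm (x) × 591 mm (y), 31 mm thick, upper face at z = 775 mm, on four round legs of 78 mm diameter, each leg's bounding box inset 44 mm from the nearest pair of top edges, running from z = 0 to the bottom of the top.

B is a picture frame with a 602×493 mm rectangular opening (x by z) and a uniform 49 mm border on every side. Frame depth is 33 mm along y. It is built from two vertical stiles running the full outside height and two horizontal rails spanning the gap between the stiles.

The picture frame is on top of the table, centred.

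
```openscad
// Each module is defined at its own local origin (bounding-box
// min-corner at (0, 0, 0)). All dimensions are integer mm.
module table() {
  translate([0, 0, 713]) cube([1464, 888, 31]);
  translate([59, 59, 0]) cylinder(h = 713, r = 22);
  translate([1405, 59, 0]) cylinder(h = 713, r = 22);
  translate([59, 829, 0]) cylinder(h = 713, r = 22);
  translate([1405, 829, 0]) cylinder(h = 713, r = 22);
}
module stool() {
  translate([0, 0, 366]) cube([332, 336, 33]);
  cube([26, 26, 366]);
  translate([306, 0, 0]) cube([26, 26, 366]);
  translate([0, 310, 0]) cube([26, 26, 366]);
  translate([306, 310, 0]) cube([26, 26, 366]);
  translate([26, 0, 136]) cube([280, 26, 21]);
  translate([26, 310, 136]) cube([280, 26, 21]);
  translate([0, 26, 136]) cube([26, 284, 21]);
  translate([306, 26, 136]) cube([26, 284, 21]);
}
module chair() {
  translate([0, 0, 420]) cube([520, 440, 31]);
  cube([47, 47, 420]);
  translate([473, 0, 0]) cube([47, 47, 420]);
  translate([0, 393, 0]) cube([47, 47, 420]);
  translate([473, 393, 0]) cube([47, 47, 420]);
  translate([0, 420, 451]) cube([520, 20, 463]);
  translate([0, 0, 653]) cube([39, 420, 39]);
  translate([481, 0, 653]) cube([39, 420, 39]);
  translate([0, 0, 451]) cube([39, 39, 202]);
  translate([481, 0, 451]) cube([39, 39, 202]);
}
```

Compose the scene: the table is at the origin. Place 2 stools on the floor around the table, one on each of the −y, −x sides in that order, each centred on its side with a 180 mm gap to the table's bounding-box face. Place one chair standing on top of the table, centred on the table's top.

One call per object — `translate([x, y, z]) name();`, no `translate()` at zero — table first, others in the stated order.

table();
translate([566, -516, 0]) stool();
translate([-512, 276, 0]) stool();
translate([472, 224, 744]) chair();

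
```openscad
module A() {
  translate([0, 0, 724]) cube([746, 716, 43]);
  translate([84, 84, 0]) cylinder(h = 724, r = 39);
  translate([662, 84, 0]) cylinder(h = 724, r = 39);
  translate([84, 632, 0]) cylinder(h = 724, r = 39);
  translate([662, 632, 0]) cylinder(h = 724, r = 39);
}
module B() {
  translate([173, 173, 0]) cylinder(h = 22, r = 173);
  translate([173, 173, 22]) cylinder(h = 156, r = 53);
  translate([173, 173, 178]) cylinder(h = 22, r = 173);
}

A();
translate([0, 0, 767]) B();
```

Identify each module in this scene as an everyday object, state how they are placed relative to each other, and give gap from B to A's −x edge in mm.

The spool's min-x is at 0; the table's min-x is 0; gap = 0 mm.

A is a table. B is a spool. The spool is on top of the table. The gap from the spool to the table's −x edge is 0 mm.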